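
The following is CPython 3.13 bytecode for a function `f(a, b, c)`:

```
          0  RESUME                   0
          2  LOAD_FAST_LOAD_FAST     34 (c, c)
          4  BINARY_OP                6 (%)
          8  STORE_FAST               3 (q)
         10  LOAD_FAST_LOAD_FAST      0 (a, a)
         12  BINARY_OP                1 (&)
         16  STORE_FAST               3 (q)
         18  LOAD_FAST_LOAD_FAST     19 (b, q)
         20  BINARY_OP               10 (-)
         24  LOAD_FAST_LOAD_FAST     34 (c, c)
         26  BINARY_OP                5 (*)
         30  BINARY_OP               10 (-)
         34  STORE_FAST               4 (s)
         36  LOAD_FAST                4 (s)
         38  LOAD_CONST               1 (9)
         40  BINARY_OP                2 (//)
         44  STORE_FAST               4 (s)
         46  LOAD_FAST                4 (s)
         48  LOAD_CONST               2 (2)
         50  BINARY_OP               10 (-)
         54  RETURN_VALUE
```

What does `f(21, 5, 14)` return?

-26

LOAD_FAST_LOAD_FAST c,c → push 14,14. Stack: [14, 14]
BINARY_OP % → 14 % 14 = 0. Stack: [0]
STORE_FAST q → q=0. Stack: []
LOAD_FAST_LOAD_FAST a,a → push 21,21. Stack: [21, 21]
BINARY_OP & → 21 & 21 = 21. Stack: [21]
STORE_FAST q → q=21. Stack: []
LOAD_FAST_LOAD_FAST b,q → push 5,21. Stack: [5, 21]
BINARY_OP - → 5 - 21 = -16. Stack: [-16]
LOAD_FAST_LOAD_FAST c,c → push 14,14. Stack: [-16, 14, 14]
BINARY_OP * → 14 * 14 = 196. Stack: [-16, 196]
BINARY_OP - → -16 - 196 = -212. Stack: [-212]
STORE_FAST s → s=-212. Stack: []
LOAD_FAST s → push -212. Stack: [-212]
LOAD_CONST → push 9. Stack: [-212, 9]
BINARY_OP // → -212 // 9 = -24. Stack: [-24]
STORE_FAST s → s=-24. Stack: []
LOAD_FAST s → push -24. Stack: [-24]
LOAD_CONST → push 2. Stack: [-24, 2]
BINARY_OP - → -24 - 2 = -26. Stack: [-26]
RETURN_VALUE → return -26.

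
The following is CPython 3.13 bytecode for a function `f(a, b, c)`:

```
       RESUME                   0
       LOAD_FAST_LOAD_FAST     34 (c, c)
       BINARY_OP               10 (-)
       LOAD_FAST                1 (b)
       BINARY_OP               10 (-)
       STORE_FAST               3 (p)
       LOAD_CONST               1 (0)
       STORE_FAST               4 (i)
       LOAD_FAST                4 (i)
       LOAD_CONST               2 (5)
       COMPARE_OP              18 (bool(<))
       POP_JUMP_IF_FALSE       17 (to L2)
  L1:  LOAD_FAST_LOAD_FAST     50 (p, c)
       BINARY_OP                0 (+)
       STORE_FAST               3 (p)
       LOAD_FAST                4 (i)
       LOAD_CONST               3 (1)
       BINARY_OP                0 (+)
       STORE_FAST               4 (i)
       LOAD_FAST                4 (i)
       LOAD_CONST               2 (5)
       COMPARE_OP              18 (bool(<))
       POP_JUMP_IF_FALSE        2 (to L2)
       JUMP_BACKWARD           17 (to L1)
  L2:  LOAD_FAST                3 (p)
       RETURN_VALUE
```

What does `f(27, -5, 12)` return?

65

LOAD_FAST_LOAD_FAST c,c → push 12,12
BINARY_OP - → 12 - 12 = 0
LOAD_FAST b → push -5
BINARY_OP - → 0 - -5 = 5
STORE_FAST p → p=5
LOAD_CONST → push 0
STORE_FAST i → i=0
LOAD_FAST i → push 0
LOAD_CONST → push 5
COMPARE_OP bool(<) → 0 vs 5 = True
POP_JUMP_IF_FALSE → pop True; no jump
LOAD_FAST_LOAD_FAST p,c → push 5,12
BINARY_OP + → 5 + 12 = 17
STORE_FAST p → p=17
LOAD_FAST i → push 0
LOAD_CONST → push 1
BINARY_OP + → 0 + 1 = 1
STORE_FAST i → i=1
LOAD_FAST i → push 1
LOAD_CONST → push 5
COMPARE_OP bool(<) → 1 vs 5 = True
POP_JUMP_IF_FALSE → pop True; no jump
LOAD_FAST_LOAD_FAST p,c → push 17,12
BINARY_OP + → 17 + 12 = 29
STORE_FAST p → p=29
LOAD_FAST i → push 1
LOAD_CONST → push 1
BINARY_OP + → 1 + 1 = 2
STORE_FAST i → i=2
LOAD_FAST i → push 2
LOAD_CONST → push 5
COMPARE_OP bool(<) → 2 vs 5 = True
POP_JUMP_IF_FALSE → pop True; no jump
LOAD_FAST_LOAD_FAST p,c → push 29,12
BINARY_OP + → 29 + 12 = 41
STORE_FAST p → p=41
LOAD_FAST i → push 2
LOAD_CONST → push 1
BINARY_OP + → 2 + 1 = 3
STORE_FAST i → i=3
LOAD_FAST i → push 3
LOAD_CONST → push 5
COMPARE_OP bool(<) → 3 vs 5 = True
POP_JUMP_IF_FALSE → pop True; no jump
LOAD_FAST_LOAD_FAST p,c → push 41,12
BINARY_OP + → 41 + 12 = 53
STORE_FAST p → p=53
LOAD_FAST i → push 3
LOAD_CONST → push 1
BINARY_OP + → 3 + 1 = 4
STORE_FAST i → i=4
LOAD_FAST i → push 4
LOAD_CONST → push 5
COMPARE_OP bool(<) → 4 vs 5 = True
POP_JUMP_IF_FALSE → pop True; no jump
LOAD_FAST_LOAD_FAST p,c → push 53,12
BINARY_OP + → 53 + 12 = 65
STORE_FAST p → p=65
LOAD_FAST i → push 4
LOAD_CONST → push 1
BINARY_OP + → 4 + 1 = 5
STORE_FAST i → i=5
LOAD_FAST i → push 5
LOAD_CONST → push 5
COMPARE_OP bool(<) → 5 vs 5 = False
POP_JUMP_IF_FALSE → pop False; jump
LOAD_FAST p → push 65
RETURN_VALUE → return 65.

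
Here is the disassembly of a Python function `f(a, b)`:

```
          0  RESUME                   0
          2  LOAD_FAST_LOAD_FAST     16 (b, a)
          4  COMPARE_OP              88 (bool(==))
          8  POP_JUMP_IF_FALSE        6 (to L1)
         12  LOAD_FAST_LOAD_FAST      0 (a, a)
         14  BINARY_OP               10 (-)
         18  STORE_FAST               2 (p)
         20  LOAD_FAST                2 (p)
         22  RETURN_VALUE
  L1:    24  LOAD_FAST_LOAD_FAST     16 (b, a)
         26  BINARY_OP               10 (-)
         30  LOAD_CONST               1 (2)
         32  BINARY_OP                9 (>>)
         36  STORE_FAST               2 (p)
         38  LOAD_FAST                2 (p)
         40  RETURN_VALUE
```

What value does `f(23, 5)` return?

-5

LOAD_FAST_LOAD_FAST b,a → push 5,23. Stack: [5, 23]
COMPARE_OP bool(==) → 5 vs 23 = False. Stack: [False]
POP_JUMP_IF_FALSE → pop False; jump. Stack: []
LOAD_FAST_LOAD_FAST b,a → push 5,23. Stack: [5, 23]
BINARY_OP - → 5 - 23 = -18. Stack: [-18]
LOAD_CONST → push 2. Stack: [-18, 2]
BINARY_OP >> → -18 >> 2 = -5. Stack: [-5]
STORE_FAST p → p=-5. Stack: []
LOAD_FAST p → push -5. Stack: [-5]
RETURN_VALUE → return -5.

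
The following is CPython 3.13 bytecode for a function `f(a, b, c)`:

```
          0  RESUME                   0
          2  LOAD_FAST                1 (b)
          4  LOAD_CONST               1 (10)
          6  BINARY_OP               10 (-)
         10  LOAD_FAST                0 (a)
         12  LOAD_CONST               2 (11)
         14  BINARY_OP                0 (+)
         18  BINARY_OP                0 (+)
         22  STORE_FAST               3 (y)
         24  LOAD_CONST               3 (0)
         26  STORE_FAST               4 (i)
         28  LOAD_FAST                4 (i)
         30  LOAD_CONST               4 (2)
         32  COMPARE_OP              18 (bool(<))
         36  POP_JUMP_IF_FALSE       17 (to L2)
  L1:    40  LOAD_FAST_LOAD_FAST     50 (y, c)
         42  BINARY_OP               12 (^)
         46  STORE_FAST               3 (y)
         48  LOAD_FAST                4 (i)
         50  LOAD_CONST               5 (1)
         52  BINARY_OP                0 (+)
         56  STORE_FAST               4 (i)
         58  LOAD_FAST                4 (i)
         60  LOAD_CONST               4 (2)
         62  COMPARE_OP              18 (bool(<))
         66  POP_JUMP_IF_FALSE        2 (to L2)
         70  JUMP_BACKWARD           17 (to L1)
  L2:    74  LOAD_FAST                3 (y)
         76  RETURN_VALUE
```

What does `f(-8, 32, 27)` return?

25

LOAD_FAST b → push 32. Stack: [32]
LOAD_CONST → push 10. Stack: [32, 10]
BINARY_OP - → 32 - 10 = 22. Stack: [22]
LOAD_FAST a → push -8. Stack: [22, -8]
LOAD_CONST → push 11. Stack: [22, -8, 11]
BINARY_OP + → -8 + 11 = 3. Stack: [22, 3]
BINARY_OP + → 22 + 3 = 25. Stack: [25]
STORE_FAST y → y=25. Stack: []
LOAD_CONST → push 0. Stack: [0]
STORE_FAST i → i=0. Stack: []
LOAD_FAST i → push 0. Stack: [0]
LOAD_CONST → push 2. Stack: [0, 2]
COMPARE_OP bool(<) → 0 vs 2 = True. Stack: [True]
POP_JUMP_IF_FALSE → pop True; no jump. Stack: []
LOAD_FAST_LOAD_FAST y,c → push 25,27. Stack: [25, 27]
BINARY_OP ^ → 25 ^ 27 = 2. Stack: [2]
STORE_FAST y → y=2. Stack: []
LOAD_FAST i → push 0. Stack: [0]
LOAD_CONST → push 1. Stack: [0, 1]
BINARY_OP + → 0 + 1 = 1. Stack: [1]
STORE_FAST i → i=1. Stack: []
LOAD_FAST i → push 1. Stack: [1]
LOAD_CONST → push 2. Stack: [1, 2]
COMPARE_OP bool(<) → 1 vs 2 = True. Stack: [True]
POP_JUMP_IF_FALSE → pop True; no jump. Stack: []
LOAD_FAST_LOAD_FAST y,c → push 2,27. Stack: [2, 27]
BINARY_OP ^ → 2 ^ 27 = 25. Stack: [25]
STORE_FAST y → y=25. Stack: []
LOAD_FAST i → push 1. Stack: [1]
LOAD_CONST → push 1. Stack: [1, 1]
BINARY_OP + → 1 + 1 = 2. Stack: [2]
STORE_FAST i → i=2. Stack: []
LOAD_FAST i → push 2. Stack: [2]
LOAD_CONST → push 2. Stack: [2, 2]
COMPARE_OP bool(<) → 2 vs 2 = False. Stack: [False]
POP_JUMP_IF_FALSE → pop False; jump. Stack: []
LOAD_FAST y → push 25. Stack: [25]
RETURN_VALUE → return 25.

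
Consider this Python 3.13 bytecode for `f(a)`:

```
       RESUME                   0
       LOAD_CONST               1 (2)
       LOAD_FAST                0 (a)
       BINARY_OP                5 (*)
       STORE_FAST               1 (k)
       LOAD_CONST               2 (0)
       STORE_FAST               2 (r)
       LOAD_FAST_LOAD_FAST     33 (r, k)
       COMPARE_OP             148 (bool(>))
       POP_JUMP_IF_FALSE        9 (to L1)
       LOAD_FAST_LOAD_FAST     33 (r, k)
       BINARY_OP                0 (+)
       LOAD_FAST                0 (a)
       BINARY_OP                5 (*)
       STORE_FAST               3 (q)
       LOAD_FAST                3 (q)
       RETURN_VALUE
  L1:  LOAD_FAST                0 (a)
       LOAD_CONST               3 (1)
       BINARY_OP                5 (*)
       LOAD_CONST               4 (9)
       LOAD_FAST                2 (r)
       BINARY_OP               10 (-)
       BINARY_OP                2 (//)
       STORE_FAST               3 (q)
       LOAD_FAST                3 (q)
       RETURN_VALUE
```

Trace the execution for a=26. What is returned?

LOAD_CONST → push 2. Stack: [2]
LOAD_FAST a → push 26. Stack: [2, 26]
BINARY_OP * → 2 * 26 = 52. Stack: [52]
STORE_FAST k → k=52. Stack: []
LOAD_CONST → push 0. Stack: [0]
STORE_FAST r → r=0. Stack: []
LOAD_FAST_LOAD_FAST r,k → push 0,52. Stack: [0, 52]
COMPARE_OP bool(>) → 0 vs 52 = False. Stack: [False]
POP_JUMP_IF_FALSE → pop False; jump. Stack: []
LOAD_FAST a → push 26. Stack: [26]
LOAD_CONST → push 1. Stack: [26, 1]
BINARY_OP * → 26 * 1 = 26. Stack: [26]
LOAD_CONST → push 9. Stack: [26, 9]
LOAD_FAST r → push 0. Stack: [26, 9, 0]
BINARY_OP - → 9 - 0 = 9. Stack: [26, 9]
BINARY_OP // → 26 // 9 = 2. Stack: [2]
STORE_FAST q → q=2. Stack: []
LOAD_FAST q → push 2. Stack: [2]
RETURN_VALUE → return 2.

2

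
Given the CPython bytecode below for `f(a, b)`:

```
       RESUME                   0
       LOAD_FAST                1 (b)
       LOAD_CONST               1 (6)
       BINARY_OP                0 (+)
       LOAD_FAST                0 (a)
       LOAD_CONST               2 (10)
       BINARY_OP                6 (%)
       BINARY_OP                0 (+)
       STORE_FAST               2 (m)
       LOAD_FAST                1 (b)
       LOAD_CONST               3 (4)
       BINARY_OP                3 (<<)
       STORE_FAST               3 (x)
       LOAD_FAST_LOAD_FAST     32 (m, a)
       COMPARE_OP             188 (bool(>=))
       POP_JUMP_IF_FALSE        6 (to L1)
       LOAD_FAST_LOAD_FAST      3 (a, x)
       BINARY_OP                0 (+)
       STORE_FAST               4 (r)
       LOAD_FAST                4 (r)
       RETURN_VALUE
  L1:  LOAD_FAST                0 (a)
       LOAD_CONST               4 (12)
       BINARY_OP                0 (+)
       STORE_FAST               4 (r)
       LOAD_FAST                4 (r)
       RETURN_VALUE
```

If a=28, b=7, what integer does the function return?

LOAD_FAST b → push 7. Stack: [7]
LOAD_CONST → push 6. Stack: [7, 6]
BINARY_OP + → 7 + 6 = 13. Stack: [13]
LOAD_FAST a → push 28. Stack: [13, 28]
LOAD_CONST → push 10. Stack: [13, 28, 10]
BINARY_OP % → 28 % 10 = 8. Stack: [13, 8]
BINARY_OP + → 13 + 8 = 21. Stack: [21]
STORE_FAST m → m=21. Stack: []
LOAD_FAST b → push 7. Stack: [7]
LOAD_CONST → push 4. Stack: [7, 4]
BINARY_OP << → 7 << 4 = 112. Stack: [112]
STORE_FAST x → x=112. Stack: []
LOAD_FAST_LOAD_FAST m,a → push 21,28. Stack: [21, 28]
COMPARE_OP bool(>=) → 21 vs 28 = False. Stack: [False]
POP_JUMP_IF_FALSE → pop False; jump. Stack: []
LOAD_FAST a → push 28. Stack: [28]
LOAD_CONST → push 12. Stack: [28, 12]
BINARY_OP + → 28 + 12 = 40. Stack: [40]
STORE_FAST r → r=40. Stack: []
LOAD_FAST r → push 40. Stack: [40]
RETURN_VALUE → return 40.

40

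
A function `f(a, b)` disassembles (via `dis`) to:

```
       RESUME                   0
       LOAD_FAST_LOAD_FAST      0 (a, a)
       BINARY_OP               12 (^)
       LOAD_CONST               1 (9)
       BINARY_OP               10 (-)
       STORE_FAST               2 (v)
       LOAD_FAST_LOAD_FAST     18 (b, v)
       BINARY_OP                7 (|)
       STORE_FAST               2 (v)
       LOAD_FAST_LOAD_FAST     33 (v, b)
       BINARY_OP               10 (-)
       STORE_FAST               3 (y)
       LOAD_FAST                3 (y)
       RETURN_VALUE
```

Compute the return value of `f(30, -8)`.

LOAD_FAST_LOAD_FAST a,a → push 30,30. Stack: [30, 30]
BINARY_OP ^ → 30 ^ 30 = 0. Stack: [0]
LOAD_CONST → push 9. Stack: [0, 9]
BINARY_OP - → 0 - 9 = -9. Stack: [-9]
STORE_FAST v → v=-9. Stack: []
LOAD_FAST_LOAD_FAST b,v → push -8,-9. Stack: [-8, -9]
BINARY_OP | → -8 | -9 = -1. Stack: [-1]
STORE_FAST v → v=-1. Stack: []
LOAD_FAST_LOAD_FAST v,b → push -1,-8. Stack: [-1, -8]
BINARY_OP - → -1 - -8 = 7. Stack: [7]
STORE_FAST y → y=7. Stack: []
LOAD_FAST y → push 7. Stack: [7]
RETURN_VALUE → return 7.

7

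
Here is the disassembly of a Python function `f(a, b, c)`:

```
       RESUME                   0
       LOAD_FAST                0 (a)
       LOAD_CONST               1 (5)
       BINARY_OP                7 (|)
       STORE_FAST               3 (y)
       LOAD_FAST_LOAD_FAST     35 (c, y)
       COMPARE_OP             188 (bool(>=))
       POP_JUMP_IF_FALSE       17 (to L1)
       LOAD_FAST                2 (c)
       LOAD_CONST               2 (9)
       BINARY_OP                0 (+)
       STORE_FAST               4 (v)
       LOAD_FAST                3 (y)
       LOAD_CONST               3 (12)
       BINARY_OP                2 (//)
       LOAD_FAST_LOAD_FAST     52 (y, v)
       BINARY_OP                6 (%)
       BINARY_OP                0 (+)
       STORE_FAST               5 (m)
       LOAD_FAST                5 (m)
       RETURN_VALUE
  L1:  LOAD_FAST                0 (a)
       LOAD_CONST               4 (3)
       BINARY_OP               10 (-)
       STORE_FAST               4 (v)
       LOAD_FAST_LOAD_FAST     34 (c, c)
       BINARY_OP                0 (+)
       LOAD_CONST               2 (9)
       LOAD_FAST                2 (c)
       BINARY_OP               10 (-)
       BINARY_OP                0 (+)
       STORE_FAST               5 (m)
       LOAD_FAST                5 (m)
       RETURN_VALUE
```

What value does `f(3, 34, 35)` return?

LOAD_FAST a → push 3. Stack: [3]
LOAD_CONST → push 5. Stack: [3, 5]
BINARY_OP | → 3 | 5 = 7. Stack: [7]
STORE_FAST y → y=7. Stack: []
LOAD_FAST_LOAD_FAST c,y → push 35,7. Stack: [35, 7]
COMPARE_OP bool(>=) → 35 vs 7 = True. Stack: [True]
POP_JUMP_IF_FALSE → pop True; no jump. Stack: []
LOAD_FAST c → push 35. Stack: [35]
LOAD_CONST → push 9. Stack: [35, 9]
BINARY_OP + → 35 + 9 = 44. Stack: [44]
STORE_FAST v → v=44. Stack: []
LOAD_FAST y → push 7. Stack: [7]
LOAD_CONST → push 12. Stack: [7, 12]
BINARY_OP // → 7 // 12 = 0. Stack: [0]
LOAD_FAST_LOAD_FAST y,v → push 7,44. Stack: [0, 7, 44]
BINARY_OP % → 7 % 44 = 7. Stack: [0, 7]
BINARY_OP + → 0 + 7 = 7. Stack: [7]
STORE_FAST m → m=7. Stack: []
LOAD_FAST m → push 7. Stack: [7]
RETURN_VALUE → return 7.

7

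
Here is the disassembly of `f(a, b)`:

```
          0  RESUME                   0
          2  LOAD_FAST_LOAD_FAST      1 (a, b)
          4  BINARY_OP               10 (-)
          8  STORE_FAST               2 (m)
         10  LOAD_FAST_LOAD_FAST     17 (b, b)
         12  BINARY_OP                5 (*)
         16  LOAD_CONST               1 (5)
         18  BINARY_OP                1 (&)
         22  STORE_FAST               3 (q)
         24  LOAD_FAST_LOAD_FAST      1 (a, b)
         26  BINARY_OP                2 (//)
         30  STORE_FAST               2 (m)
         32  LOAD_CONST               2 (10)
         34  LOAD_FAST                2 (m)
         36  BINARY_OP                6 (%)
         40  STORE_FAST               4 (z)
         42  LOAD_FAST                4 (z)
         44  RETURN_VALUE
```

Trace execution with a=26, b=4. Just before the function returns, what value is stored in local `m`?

6

LOAD_FAST_LOAD_FAST a,b → push 26,4. Stack: [26, 4]
BINARY_OP - → 26 - 4 = 22. Stack: [22]
STORE_FAST m → m=22. Stack: []
LOAD_FAST_LOAD_FAST b,b → push 4,4. Stack: [4, 4]
BINARY_OP * → 4 * 4 = 16. Stack: [16]
LOAD_CONST → push 5. Stack: [16, 5]
BINARY_OP & → 16 & 5 = 0. Stack: [0]
STORE_FAST q → q=0. Stack: []
LOAD_FAST_LOAD_FAST a,b → push 26,4. Stack: [26, 4]
BINARY_OP // → 26 // 4 = 6. Stack: [6]
STORE_FAST m → m=6. Stack: []
LOAD_CONST → push 10. Stack: [10]
LOAD_FAST m → push 6. Stack: [10, 6]
BINARY_OP % → 10 % 6 = 4. Stack: [4]
STORE_FAST z → z=4. Stack: []
LOAD_FAST z → push 4. Stack: [4]
RETURN_VALUE → return 4.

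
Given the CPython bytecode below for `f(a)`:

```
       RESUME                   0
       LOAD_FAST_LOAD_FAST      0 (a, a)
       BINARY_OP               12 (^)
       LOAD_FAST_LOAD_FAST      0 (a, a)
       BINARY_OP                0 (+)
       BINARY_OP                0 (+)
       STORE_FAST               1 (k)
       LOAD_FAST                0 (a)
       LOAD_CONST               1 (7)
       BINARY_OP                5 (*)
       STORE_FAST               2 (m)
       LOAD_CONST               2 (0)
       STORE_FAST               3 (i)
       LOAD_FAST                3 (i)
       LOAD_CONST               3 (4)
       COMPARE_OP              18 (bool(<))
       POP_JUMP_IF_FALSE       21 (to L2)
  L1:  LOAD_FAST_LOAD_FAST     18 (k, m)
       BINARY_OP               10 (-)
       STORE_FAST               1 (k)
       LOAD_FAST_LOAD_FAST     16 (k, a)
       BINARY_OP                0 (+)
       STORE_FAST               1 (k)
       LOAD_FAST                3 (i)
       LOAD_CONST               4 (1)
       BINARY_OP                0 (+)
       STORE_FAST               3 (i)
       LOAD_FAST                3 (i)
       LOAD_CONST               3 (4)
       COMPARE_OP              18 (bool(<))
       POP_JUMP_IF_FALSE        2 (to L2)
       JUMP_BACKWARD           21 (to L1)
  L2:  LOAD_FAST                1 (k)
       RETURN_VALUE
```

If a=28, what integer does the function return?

-616

LOAD_FAST_LOAD_FAST a,a → push 28,28
BINARY_OP ^ → 28 ^ 28 = 0
LOAD_FAST_LOAD_FAST a,a → push 28,28
BINARY_OP + → 28 + 28 = 56
BINARY_OP + → 0 + 56 = 56
STORE_FAST k → k=56
LOAD_FAST a → push 28
LOAD_CONST → push 7
BINARY_OP * → 28 * 7 = 196
STORE_FAST m → m=196
LOAD_CONST → push 0
STORE_FAST i → i=0
LOAD_FAST i → push 0
LOAD_CONST → push 4
COMPARE_OP bool(<) → 0 vs 4 = True
POP_JUMP_IF_FALSE → pop True; no jump
LOAD_FAST_LOAD_FAST k,m → push 56,196
BINARY_OP - → 56 - 196 = -140
STORE_FAST k → k=-140
LOAD_FAST_LOAD_FAST k,a → push -140,28
BINARY_OP + → -140 + 28 = -112
STORE_FAST k → k=-112
LOAD_FAST i → push 0
LOAD_CONST → push 1
BINARY_OP + → 0 + 1 = 1
STORE_FAST i → i=1
LOAD_FAST i → push 1
LOAD_CONST → push 4
COMPARE_OP bool(<) → 1 vs 4 = True
POP_JUMP_IF_FALSE → pop True; no jump
LOAD_FAST_LOAD_FAST k,m → push -112,196
BINARY_OP - → -112 - 196 = -308
STORE_FAST k → k=-308
LOAD_FAST_LOAD_FAST k,a → push -308,28
BINARY_OP + → -308 + 28 = -280
STORE_FAST k → k=-280
LOAD_FAST i → push 1
LOAD_CONST → push 1
BINARY_OP + → 1 + 1 = 2
STORE_FAST i → i=2
LOAD_FAST i → push 2
LOAD_CONST → push 4
COMPARE_OP bool(<) → 2 vs 4 = True
POP_JUMP_IF_FALSE → pop True; no jump
LOAD_FAST_LOAD_FAST k,m → push -280,196
BINARY_OP - → -280 - 196 = -476
STORE_FAST k → k=-476
LOAD_FAST_LOAD_FAST k,a → push -476,28
BINARY_OP + → -476 + 28 = -448
STORE_FAST k → k=-448
LOAD_FAST i → push 2
LOAD_CONST → push 1
BINARY_OP + → 2 + 1 = 3
STORE_FAST i → i=3
LOAD_FAST i → push 3
LOAD_CONST → push 4
COMPARE_OP bool(<) → 3 vs 4 = True
POP_JUMP_IF_FALSE → pop True; no jump
LOAD_FAST_LOAD_FAST k,m → push -448,196
BINARY_OP - → -448 - 196 = -644
STORE_FAST k → k=-644
LOAD_FAST_LOAD_FAST k,a → push -644,28
BINARY_OP + → -644 + 28 = -616
STORE_FAST k → k=-616
LOAD_FAST i → push 3
LOAD_CONST → push 1
BINARY_OP + → 3 + 1 = 4
STORE_FAST i → i=4
LOAD_FAST i → push 4
LOAD_CONST → push 4
COMPARE_OP bool(<) → 4 vs 4 = False
POP_JUMP_IF_FALSE → pop False; jump
LOAD_FAST k → push -616
RETURN_VALUE → return -616.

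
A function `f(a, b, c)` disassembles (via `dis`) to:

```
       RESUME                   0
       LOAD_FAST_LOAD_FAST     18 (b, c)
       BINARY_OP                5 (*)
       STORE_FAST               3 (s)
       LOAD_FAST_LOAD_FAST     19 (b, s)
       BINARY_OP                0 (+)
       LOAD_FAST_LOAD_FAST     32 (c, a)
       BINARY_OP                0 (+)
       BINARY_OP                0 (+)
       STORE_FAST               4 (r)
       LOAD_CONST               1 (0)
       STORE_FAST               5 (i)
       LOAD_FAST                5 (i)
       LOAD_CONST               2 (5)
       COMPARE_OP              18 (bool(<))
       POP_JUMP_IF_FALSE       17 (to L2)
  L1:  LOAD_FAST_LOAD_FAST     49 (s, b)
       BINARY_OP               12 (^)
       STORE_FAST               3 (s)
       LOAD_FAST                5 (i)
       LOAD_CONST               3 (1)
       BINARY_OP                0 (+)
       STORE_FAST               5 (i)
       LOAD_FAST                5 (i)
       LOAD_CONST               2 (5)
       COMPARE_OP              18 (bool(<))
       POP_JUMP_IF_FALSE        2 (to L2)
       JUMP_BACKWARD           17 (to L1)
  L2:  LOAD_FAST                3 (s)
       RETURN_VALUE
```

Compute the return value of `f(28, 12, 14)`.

164

LOAD_FAST_LOAD_FAST b,c → push 12,14
BINARY_OP * → 12 * 14 = 168
STORE_FAST s → s=168
LOAD_FAST_LOAD_FAST b,s → push 12,168
BINARY_OP + → 12 + 168 = 180
LOAD_FAST_LOAD_FAST c,a → push 14,28
BINARY_OP + → 14 + 28 = 42
BINARY_OP + → 180 + 42 = 222
STORE_FAST r → r=222
LOAD_CONST → push 0
STORE_FAST i → i=0
LOAD_FAST i → push 0
LOAD_CONST → push 5
COMPARE_OP bool(<) → 0 vs 5 = True
POP_JUMP_IF_FALSE → pop True; no jump
LOAD_FAST_LOAD_FAST s,b → push 168,12
BINARY_OP ^ → 168 ^ 12 = 164
STORE_FAST s → s=164
LOAD_FAST i → push 0
LOAD_CONST → push 1
BINARY_OP + → 0 + 1 = 1
STORE_FAST i → i=1
LOAD_FAST i → push 1
LOAD_CONST → push 5
COMPARE_OP bool(<) → 1 vs 5 = True
POP_JUMP_IF_FALSE → pop True; no jump
LOAD_FAST_LOAD_FAST s,b → push 164,12
BINARY_OP ^ → 164 ^ 12 = 168
STORE_FAST s → s=168
LOAD_FAST i → push 1
LOAD_CONST → push 1
BINARY_OP + → 1 + 1 = 2
STORE_FAST i → i=2
LOAD_FAST i → push 2
LOAD_CONST → push 5
COMPARE_OP bool(<) → 2 vs 5 = True
POP_JUMP_IF_FALSE → pop True; no jump
LOAD_FAST_LOAD_FAST s,b → push 168,12
BINARY_OP ^ → 168 ^ 12 = 164
STORE_FAST s → s=164
LOAD_FAST i → push 2
LOAD_CONST → push 1
BINARY_OP + → 2 + 1 = 3
STORE_FAST i → i=3
LOAD_FAST i → push 3
LOAD_CONST → push 5
COMPARE_OP bool(<) → 3 vs 5 = True
POP_JUMP_IF_FALSE → pop True; no jump
LOAD_FAST_LOAD_FAST s,b → push 164,12
BINARY_OP ^ → 164 ^ 12 = 168
STORE_FAST s → s=168
LOAD_FAST i → push 3
LOAD_CONST → push 1
BINARY_OP + → 3 + 1 = 4
STORE_FAST i → i=4
LOAD_FAST i → push 4
LOAD_CONST → push 5
COMPARE_OP bool(<) → 4 vs 5 = True
POP_JUMP_IF_FALSE → pop True; no jump
LOAD_FAST_LOAD_FAST s,b → push 168,12
BINARY_OP ^ → 168 ^ 12 = 164
STORE_FAST s → s=164
LOAD_FAST i → push 4
LOAD_CONST → push 1
BINARY_OP + → 4 + 1 = 5
STORE_FAST i → i=5
LOAD_FAST i → push 5
LOAD_CONST → push 5
COMPARE_OP bool(<) → 5 vs 5 = False
POP_JUMP_IF_FALSE → pop False; jump
LOAD_FAST s → push 164
RETURN_VALUE → return 164.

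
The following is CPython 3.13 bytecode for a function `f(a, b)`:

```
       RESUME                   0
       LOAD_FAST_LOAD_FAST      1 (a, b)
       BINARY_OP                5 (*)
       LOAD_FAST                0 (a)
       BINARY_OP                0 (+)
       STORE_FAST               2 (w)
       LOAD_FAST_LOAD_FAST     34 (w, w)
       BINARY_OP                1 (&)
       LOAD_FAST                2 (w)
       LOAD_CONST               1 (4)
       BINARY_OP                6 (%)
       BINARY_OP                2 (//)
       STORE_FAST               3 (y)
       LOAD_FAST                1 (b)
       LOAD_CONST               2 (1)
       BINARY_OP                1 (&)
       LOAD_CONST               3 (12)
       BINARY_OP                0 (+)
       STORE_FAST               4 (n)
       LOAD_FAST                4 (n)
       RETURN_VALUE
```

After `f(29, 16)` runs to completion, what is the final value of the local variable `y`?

493

LOAD_FAST_LOAD_FAST a,b → push 29,16. Stack: [29, 16]
BINARY_OP * → 29 * 16 = 464. Stack: [464]
LOAD_FAST a → push 29. Stack: [464, 29]
BINARY_OP + → 464 + 29 = 493. Stack: [493]
STORE_FAST w → w=493. Stack: []
LOAD_FAST_LOAD_FAST w,w → push 493,493. Stack: [493, 493]
BINARY_OP & → 493 & 493 = 493. Stack: [493]
LOAD_FAST w → push 493. Stack: [493, 493]
LOAD_CONST → push 4. Stack: [493, 493, 4]
BINARY_OP % → 493 % 4 = 1. Stack: [493, 1]
BINARY_OP // → 493 // 1 = 493. Stack: [493]
STORE_FAST y → y=493. Stack: []
LOAD_FAST b → push 16. Stack: [16]
LOAD_CONST → push 1. Stack: [16, 1]
BINARY_OP & → 16 & 1 = 0. Stack: [0]
LOAD_CONST → push 12. Stack: [0, 12]
BINARY_OP + → 0 + 12 = 12. Stack: [12]
STORE_FAST n → n=12. Stack: []
LOAD_FAST n → push 12. Stack: [12]
RETURN_VALUE → return 12.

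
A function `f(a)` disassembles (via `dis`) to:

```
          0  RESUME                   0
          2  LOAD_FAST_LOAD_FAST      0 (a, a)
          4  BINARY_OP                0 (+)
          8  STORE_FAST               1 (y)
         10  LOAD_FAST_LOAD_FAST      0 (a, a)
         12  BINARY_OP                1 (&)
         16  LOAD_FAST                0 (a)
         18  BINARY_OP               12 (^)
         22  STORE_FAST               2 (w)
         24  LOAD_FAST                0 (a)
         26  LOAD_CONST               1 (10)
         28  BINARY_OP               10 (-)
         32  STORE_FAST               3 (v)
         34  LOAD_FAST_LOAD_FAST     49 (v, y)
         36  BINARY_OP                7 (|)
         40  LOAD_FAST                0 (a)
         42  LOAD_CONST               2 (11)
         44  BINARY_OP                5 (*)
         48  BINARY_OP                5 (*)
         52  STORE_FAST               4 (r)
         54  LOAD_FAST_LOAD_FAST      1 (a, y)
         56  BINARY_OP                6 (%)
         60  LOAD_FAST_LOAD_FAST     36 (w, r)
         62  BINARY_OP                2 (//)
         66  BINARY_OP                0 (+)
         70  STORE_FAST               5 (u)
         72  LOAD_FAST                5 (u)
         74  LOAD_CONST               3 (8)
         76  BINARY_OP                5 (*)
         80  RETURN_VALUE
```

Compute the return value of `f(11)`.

88

LOAD_FAST_LOAD_FAST a,a → push 11,11. Stack: [11, 11]
BINARY_OP + → 11 + 11 = 22. Stack: [22]
STORE_FAST y → y=22. Stack: []
LOAD_FAST_LOAD_FAST a,a → push 11,11. Stack: [11, 11]
BINARY_OP & → 11 & 11 = 11. Stack: [11]
LOAD_FAST a → push 11. Stack: [11, 11]
BINARY_OP ^ → 11 ^ 11 = 0. Stack: [0]
STORE_FAST w → w=0. Stack: []
LOAD_FAST a → push 11. Stack: [11]
LOAD_CONST → push 10. Stack: [11, 10]
BINARY_OP - → 11 - 10 = 1. Stack: [1]
STORE_FAST v → v=1. Stack: []
LOAD_FAST_LOAD_FAST v,y → push 1,22. Stack: [1, 22]
BINARY_OP | → 1 | 22 = 23. Stack: [23]
LOAD_FAST a → push 11. Stack: [23, 11]
LOAD_CONST → push 11. Stack: [23, 11, 11]
BINARY_OP * → 11 * 11 = 121. Stack: [23, 121]
BINARY_OP * → 23 * 121 = 2783. Stack: [2783]
STORE_FAST r → r=2783. Stack: []
LOAD_FAST_LOAD_FAST a,y → push 11,22. Stack: [11, 22]
BINARY_OP % → 11 % 22 = 11. Stack: [11]
LOAD_FAST_LOAD_FAST w,r → push 0,2783. Stack: [11, 0, 2783]
BINARY_OP // → 0 // 2783 = 0. Stack: [11, 0]
BINARY_OP + → 11 + 0 = 11. Stack: [11]
STORE_FAST u → u=11. Stack: []
LOAD_FAST u → push 11. Stack: [11]
LOAD_CONST → push 8. Stack: [11, 8]
BINARY_OP * → 11 * 8 = 88. Stack: [88]
RETURN_VALUE → return 88.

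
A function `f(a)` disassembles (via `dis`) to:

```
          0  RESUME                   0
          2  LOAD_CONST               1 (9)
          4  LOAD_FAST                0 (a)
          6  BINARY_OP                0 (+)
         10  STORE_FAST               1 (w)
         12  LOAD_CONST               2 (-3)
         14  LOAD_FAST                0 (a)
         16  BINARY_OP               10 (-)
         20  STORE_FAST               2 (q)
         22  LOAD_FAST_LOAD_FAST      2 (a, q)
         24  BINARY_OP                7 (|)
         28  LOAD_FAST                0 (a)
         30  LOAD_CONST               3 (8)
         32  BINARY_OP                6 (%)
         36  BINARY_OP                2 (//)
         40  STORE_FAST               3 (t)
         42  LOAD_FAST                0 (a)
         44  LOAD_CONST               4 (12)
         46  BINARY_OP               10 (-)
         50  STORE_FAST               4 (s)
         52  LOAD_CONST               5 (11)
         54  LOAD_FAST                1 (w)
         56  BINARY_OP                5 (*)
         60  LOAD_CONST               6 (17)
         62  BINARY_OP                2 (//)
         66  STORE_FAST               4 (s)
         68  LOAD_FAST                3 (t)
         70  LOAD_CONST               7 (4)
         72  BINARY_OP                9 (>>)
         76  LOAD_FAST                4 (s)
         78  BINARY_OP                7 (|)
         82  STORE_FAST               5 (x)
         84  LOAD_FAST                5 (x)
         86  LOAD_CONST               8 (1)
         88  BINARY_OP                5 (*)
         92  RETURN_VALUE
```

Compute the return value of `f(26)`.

-1

LOAD_CONST → push 9. Stack: [9]
LOAD_FAST a → push 26. Stack: [9, 26]
BINARY_OP + → 9 + 26 = 35. Stack: [35]
STORE_FAST w → w=35. Stack: []
LOAD_CONST → push -3. Stack: [-3]
LOAD_FAST a → push 26. Stack: [-3, 26]
BINARY_OP - → -3 - 26 = -29. Stack: [-29]
STORE_FAST q → q=-29. Stack: []
LOAD_FAST_LOAD_FAST a,q → push 26,-29. Stack: [26, -29]
BINARY_OP | → 26 | -29 = -5. Stack: [-5]
LOAD_FAST a → push 26. Stack: [-5, 26]
LOAD_CONST → push 8. Stack: [-5, 26, 8]
BINARY_OP % → 26 % 8 = 2. Stack: [-5, 2]
BINARY_OP // → -5 // 2 = -3. Stack: [-3]
STORE_FAST t → t=-3. Stack: []
LOAD_FAST a → push 26. Stack: [26]
LOAD_CONST → push 12. Stack: [26, 12]
BINARY_OP - → 26 - 12 = 14. Stack: [14]
STORE_FAST s → s=14. Stack: []
LOAD_CONST → push 11. Stack: [11]
LOAD_FAST w → push 35. Stack: [11, 35]
BINARY_OP * → 11 * 35 = 385. Stack: [385]
LOAD_CONST → push 17. Stack: [385, 17]
BINARY_OP // → 385 // 17 = 22. Stack: [22]
STORE_FAST s → s=22. Stack: []
LOAD_FAST t → push -3. Stack: [-3]
LOAD_CONST → push 4. Stack: [-3, 4]
BINARY_OP >> → -3 >> 4 = -1. Stack: [-1]
LOAD_FAST s → push 22. Stack: [-1, 22]
BINARY_OP | → -1 | 22 = -1. Stack: [-1]
STORE_FAST x → x=-1. Stack: []
LOAD_FAST x → push -1. Stack: [-1]
LOAD_CONST → push 1. Stack: [-1, 1]
BINARY_OP * → -1 * 1 = -1. Stack: [-1]
RETURN_VALUE → return -1.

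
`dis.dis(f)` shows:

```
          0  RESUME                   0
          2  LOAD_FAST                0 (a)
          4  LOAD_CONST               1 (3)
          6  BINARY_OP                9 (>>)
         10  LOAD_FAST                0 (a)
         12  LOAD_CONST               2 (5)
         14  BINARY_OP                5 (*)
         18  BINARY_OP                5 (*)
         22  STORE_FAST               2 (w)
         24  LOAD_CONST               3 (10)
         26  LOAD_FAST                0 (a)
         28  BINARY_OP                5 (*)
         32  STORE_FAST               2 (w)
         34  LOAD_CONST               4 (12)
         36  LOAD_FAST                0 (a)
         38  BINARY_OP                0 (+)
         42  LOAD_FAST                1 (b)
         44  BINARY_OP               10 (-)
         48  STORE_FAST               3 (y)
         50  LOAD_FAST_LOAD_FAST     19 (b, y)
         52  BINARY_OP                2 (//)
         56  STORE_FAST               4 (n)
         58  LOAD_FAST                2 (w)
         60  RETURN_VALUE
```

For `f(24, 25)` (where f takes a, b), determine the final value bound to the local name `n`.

2

LOAD_FAST a → push 24. Stack: [24]
LOAD_CONST → push 3. Stack: [24, 3]
BINARY_OP >> → 24 >> 3 = 3. Stack: [3]
LOAD_FAST a → push 24. Stack: [3, 24]
LOAD_CONST → push 5. Stack: [3, 24, 5]
BINARY_OP * → 24 * 5 = 120. Stack: [3, 120]
BINARY_OP * → 3 * 120 = 360. Stack: [360]
STORE_FAST w → w=360. Stack: []
LOAD_CONST → push 10. Stack: [10]
LOAD_FAST a → push 24. Stack: [10, 24]
BINARY_OP * → 10 * 24 = 240. Stack: [240]
STORE_FAST w → w=240. Stack: []
LOAD_CONST → push 12. Stack: [12]
LOAD_FAST a → push 24. Stack: [12, 24]
BINARY_OP + → 12 + 24 = 36. Stack: [36]
LOAD_FAST b → push 25. Stack: [36, 25]
BINARY_OP - → 36 - 25 = 11. Stack: [11]
STORE_FAST y → y=11. Stack: []
LOAD_FAST_LOAD_FAST b,y → push 25,11. Stack: [25, 11]
BINARY_OP // → 25 // 11 = 2. Stack: [2]
STORE_FAST n → n=2. Stack: []
LOAD_FAST w → push 240. Stack: [240]
RETURN_VALUE → return 240.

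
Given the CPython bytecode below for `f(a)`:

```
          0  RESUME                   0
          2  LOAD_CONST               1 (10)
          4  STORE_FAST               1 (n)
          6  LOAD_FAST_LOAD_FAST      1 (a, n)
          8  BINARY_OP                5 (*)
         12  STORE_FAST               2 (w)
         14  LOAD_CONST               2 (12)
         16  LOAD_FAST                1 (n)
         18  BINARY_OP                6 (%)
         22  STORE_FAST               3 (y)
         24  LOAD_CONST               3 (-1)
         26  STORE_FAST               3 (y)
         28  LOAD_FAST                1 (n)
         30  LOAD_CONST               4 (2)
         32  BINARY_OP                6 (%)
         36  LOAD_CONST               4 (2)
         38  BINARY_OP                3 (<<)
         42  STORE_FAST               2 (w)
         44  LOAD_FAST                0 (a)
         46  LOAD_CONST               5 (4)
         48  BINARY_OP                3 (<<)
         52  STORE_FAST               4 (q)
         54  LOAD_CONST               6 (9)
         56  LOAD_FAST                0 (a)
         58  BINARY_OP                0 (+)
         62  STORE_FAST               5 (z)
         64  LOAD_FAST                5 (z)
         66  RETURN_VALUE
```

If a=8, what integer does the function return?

LOAD_CONST → push 10. Stack: [10]
STORE_FAST n → n=10. Stack: []
LOAD_FAST_LOAD_FAST a,n → push 8,10. Stack: [8, 10]
BINARY_OP * → 8 * 10 = 80. Stack: [80]
STORE_FAST w → w=80. Stack: []
LOAD_CONST → push 12. Stack: [12]
LOAD_FAST n → push 10. Stack: [12, 10]
BINARY_OP % → 12 % 10 = 2. Stack: [2]
STORE_FAST y → y=2. Stack: []
LOAD_CONST → push -1. Stack: [-1]
STORE_FAST y → y=-1. Stack: []
LOAD_FAST n → push 10. Stack: [10]
LOAD_CONST → push 2. Stack: [10, 2]
BINARY_OP % → 10 % 2 = 0. Stack: [0]
LOAD_CONST → push 2. Stack: [0, 2]
BINARY_OP << → 0 << 2 = 0. Stack: [0]
STORE_FAST w → w=0. Stack: []
LOAD_FAST a → push 8. Stack: [8]
LOAD_CONST → push 4. Stack: [8, 4]
BINARY_OP << → 8 << 4 = 128. Stack: [128]
STORE_FAST q → q=128. Stack: []
LOAD_CONST → push 9. Stack: [9]
LOAD_FAST a → push 8. Stack: [9, 8]
BINARY_OP + → 9 + 8 = 17. Stack: [17]
STORE_FAST z → z=17. Stack: []
LOAD_FAST z → push 17. Stack: [17]
RETURN_VALUE → return 17.

17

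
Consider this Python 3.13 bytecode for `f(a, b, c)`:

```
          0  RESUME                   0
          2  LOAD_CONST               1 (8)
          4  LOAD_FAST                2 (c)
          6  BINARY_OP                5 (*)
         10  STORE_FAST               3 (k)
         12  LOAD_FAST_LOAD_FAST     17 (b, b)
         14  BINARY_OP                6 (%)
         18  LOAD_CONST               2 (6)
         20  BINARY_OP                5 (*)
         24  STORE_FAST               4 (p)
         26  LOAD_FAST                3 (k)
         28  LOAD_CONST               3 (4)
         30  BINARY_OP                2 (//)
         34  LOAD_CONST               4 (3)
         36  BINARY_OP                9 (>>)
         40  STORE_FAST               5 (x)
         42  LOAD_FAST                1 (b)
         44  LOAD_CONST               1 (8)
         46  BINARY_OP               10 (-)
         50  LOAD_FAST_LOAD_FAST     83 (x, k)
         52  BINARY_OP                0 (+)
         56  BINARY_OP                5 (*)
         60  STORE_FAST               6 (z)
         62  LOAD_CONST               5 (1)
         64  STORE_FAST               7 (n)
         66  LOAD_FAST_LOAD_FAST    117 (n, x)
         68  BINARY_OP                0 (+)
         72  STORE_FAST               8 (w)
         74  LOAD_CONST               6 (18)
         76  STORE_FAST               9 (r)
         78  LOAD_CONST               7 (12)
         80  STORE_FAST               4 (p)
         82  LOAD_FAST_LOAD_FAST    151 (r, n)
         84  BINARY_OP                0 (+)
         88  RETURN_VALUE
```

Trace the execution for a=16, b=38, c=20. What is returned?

LOAD_CONST → push 8. Stack: [8]
LOAD_FAST c → push 20. Stack: [8, 20]
BINARY_OP * → 8 * 20 = 160. Stack: [160]
STORE_FAST k → k=160. Stack: []
LOAD_FAST_LOAD_FAST b,b → push 38,38. Stack: [38, 38]
BINARY_OP % → 38 % 38 = 0. Stack: [0]
LOAD_CONST → push 6. Stack: [0, 6]
BINARY_OP * → 0 * 6 = 0. Stack: [0]
STORE_FAST p → p=0. Stack: []
LOAD_FAST k → push 160. Stack: [160]
LOAD_CONST → push 4. Stack: [160, 4]
BINARY_OP // → 160 // 4 = 40. Stack: [40]
LOAD_CONST → push 3. Stack: [40, 3]
BINARY_OP >> → 40 >> 3 = 5. Stack: [5]
STORE_FAST x → x=5. Stack: []
LOAD_FAST b → push 38. Stack: [38]
LOAD_CONST → push 8. Stack: [38, 8]
BINARY_OP - → 38 - 8 = 30. Stack: [30]
LOAD_FAST_LOAD_FAST x,k → push 5,160. Stack: [30, 5, 160]
BINARY_OP + → 5 + 160 = 165. Stack: [30, 165]
BINARY_OP * → 30 * 165 = 4950. Stack: [4950]
STORE_FAST z → z=4950. Stack: []
LOAD_CONST → push 1. Stack: [1]
STORE_FAST n → n=1. Stack: []
LOAD_FAST_LOAD_FAST n,x → push 1,5. Stack: [1, 5]
BINARY_OP + → 1 + 5 = 6. Stack: [6]
STORE_FAST w → w=6. Stack: []
LOAD_CONST → push 18. Stack: [18]
STORE_FAST r → r=18. Stack: []
LOAD_CONST → push 12. Stack: [12]
STORE_FAST p → p=12. Stack: []
LOAD_FAST_LOAD_FAST r,n → push 18,1. Stack: [18, 1]
BINARY_OP + → 18 + 1 = 19. Stack: [19]
RETURN_VALUE → return 19.

19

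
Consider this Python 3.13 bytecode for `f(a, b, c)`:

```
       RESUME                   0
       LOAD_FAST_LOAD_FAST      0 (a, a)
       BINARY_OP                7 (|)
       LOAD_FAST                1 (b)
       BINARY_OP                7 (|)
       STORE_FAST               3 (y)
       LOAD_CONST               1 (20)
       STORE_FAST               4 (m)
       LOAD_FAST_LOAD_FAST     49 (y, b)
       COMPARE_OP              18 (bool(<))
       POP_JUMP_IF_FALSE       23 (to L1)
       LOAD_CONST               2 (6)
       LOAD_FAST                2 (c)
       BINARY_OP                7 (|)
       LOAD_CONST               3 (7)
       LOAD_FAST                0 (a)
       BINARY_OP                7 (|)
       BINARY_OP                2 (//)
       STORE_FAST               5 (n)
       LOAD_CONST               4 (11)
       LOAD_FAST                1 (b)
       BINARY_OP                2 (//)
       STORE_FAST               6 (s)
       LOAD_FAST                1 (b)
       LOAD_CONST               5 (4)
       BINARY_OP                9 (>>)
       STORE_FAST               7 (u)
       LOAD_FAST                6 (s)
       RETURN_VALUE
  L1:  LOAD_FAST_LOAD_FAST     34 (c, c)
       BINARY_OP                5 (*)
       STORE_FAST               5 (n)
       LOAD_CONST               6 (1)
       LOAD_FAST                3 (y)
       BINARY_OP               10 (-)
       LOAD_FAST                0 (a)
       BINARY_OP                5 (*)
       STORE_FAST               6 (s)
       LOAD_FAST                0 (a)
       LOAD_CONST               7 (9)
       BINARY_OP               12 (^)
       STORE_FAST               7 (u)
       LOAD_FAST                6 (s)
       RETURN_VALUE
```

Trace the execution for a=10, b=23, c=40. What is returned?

LOAD_FAST_LOAD_FAST a,a → push 10,10. Stack: [10, 10]
BINARY_OP | → 10 | 10 = 10. Stack: [10]
LOAD_FAST b → push 23. Stack: [10, 23]
BINARY_OP | → 10 | 23 = 31. Stack: [31]
STORE_FAST y → y=31. Stack: []
LOAD_CONST → push 20. Stack: [20]
STORE_FAST m → m=20. Stack: []
LOAD_FAST_LOAD_FAST y,b → push 31,23. Stack: [31, 23]
COMPARE_OP bool(<) → 31 vs 23 = False. Stack: [False]
POP_JUMP_IF_FALSE → pop False; jump. Stack: []
LOAD_FAST_LOAD_FAST c,c → push 40,40. Stack: [40, 40]
BINARY_OP * → 40 * 40 = 1600. Stack: [1600]
STORE_FAST n → n=1600. Stack: []
LOAD_CONST → push 1. Stack: [1]
LOAD_FAST y → push 31. Stack: [1, 31]
BINARY_OP - → 1 - 31 = -30. Stack: [-30]
LOAD_FAST a → push 10. Stack: [-30, 10]
BINARY_OP * → -30 * 10 = -300. Stack: [-300]
STORE_FAST s → s=-300. Stack: []
LOAD_FAST a → push 10. Stack: [10]
LOAD_CONST → push 9. Stack: [10, 9]
BINARY_OP ^ → 10 ^ 9 = 3. Stack: [3]
STORE_FAST u → u=3. Stack: []
LOAD_FAST s → push -300. Stack: [-300]
RETURN_VALUE → return -300.

-300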